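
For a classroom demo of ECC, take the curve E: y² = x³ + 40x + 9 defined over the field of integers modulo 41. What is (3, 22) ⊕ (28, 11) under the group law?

(18, 1)

(3, 22) + (28, 11). λ = (11 - 22)/(28 - 3) ≡ 30/25 mod 41. 25⁻¹ ≡ 23 (mod 41), so λ ≡ 34.
  x = λ² - 3 - 28 = 1156 - 31 ≡ 18; y = λ·(3 - 18) - 22 ≡ 1. → (18, 1)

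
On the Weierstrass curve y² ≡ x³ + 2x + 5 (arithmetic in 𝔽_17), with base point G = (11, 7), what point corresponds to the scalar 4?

Double-and-add on 4 = (100)₂. Start with G = (11, 7) for the leading 1-bit.
double: tangent at (11, 7): λ = (3·11² + 2)/(2·7) ≡ 8/14. 14⁻¹ ≡ 11 (mod 17), so λ ≡ 8·11 ≡ 3.
  x = λ² - 11 - 11 = 9 - 22 ≡ 4; y = λ·(11 - 4) - 7 ≡ 14. → (4, 14)
double: tangent at (4, 14): λ = (3·4² + 2)/(2·14) ≡ 16/11. 11⁻¹ ≡ 14 (mod 17), so λ ≡ 16·14 ≡ 3.
  x = λ² - 4 - 4 = 9 - 8 ≡ 1; y = λ·(4 - 1) - 14 ≡ 12. → (1, 12)

(1, 12)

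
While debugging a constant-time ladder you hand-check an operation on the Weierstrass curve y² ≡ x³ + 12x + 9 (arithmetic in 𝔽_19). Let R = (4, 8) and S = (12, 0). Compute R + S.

(4, 11)

(4, 8) + (12, 0). λ = (0 - 8)/(12 - 4) ≡ 11/8 mod 19. 8⁻¹ ≡ 12 (mod 19), so λ ≡ 18.
  x = λ² - 4 - 12 = 324 - 16 ≡ 4; y = λ·(4 - 4) - 8 ≡ 11. → (4, 11)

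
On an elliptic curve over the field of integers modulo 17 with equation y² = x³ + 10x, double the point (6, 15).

(4, 11)

tangent at (6, 15): λ = (3·6² + 10)/(2·15) ≡ 16/13. 13⁻¹ ≡ 4 (mod 17) since 13·4 = 52 ≡ 1, so λ ≡ 16·4 ≡ 13.
  x = λ² - 6 - 6 = 169 - 12 ≡ 4; y = λ·(6 - 4) - 15 ≡ 11. → (4, 11)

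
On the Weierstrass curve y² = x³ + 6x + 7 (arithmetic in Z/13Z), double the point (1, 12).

(2, 12)

tangent at (1, 12): λ = (3·1² + 6)/(2·12) ≡ 9/11. 11⁻¹ ≡ 6 (mod 13) since 11·6 = 66 ≡ 1, so λ ≡ 9·6 ≡ 2.
  x = λ² - 1 - 1 = 4 - 2 ≡ 2; y = λ·(1 - 2) - 12 ≡ 12. → (2, 12)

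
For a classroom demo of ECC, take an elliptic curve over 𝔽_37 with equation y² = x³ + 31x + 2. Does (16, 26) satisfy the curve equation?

no

y² = 26² ≡ 10; x³ + 31x + 2 = 4594 ≡ 6 (mod 37). 10 ≠ 6.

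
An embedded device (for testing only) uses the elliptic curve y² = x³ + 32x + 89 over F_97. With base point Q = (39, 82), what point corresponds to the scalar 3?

Repeated addition: build up to 3Q.
2Q: tangent at (39, 82): λ = (3·39² + 32)/(2·82) ≡ 36/67. 67⁻¹ ≡ 42 (mod 97), so λ ≡ 36·42 ≡ 57.
  x = λ² - 39 - 39 = 3249 - 78 ≡ 67; y = λ·(39 - 67) - 82 ≡ 68. → (67, 68)
3Q: (67, 68) + (39, 82). λ = (82 - 68)/(39 - 67) ≡ 14/69 mod 97. 69⁻¹ ≡ 45 (mod 97) since 69·45 = 3105 ≡ 1, so λ ≡ 48.
  x = λ² - 67 - 39 = 2304 - 106 ≡ 64; y = λ·(67 - 64) - 68 ≡ 76. → (64, 76)

(64, 76)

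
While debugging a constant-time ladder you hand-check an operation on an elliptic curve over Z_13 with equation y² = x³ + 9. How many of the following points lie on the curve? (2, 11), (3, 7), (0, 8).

2

(2, 11): 11² ≡ 4, rhs ≡ 4 → on.
(3, 7): 7² ≡ 10, rhs ≡ 10 → on.
(0, 8): 8² ≡ 12, rhs ≡ 9 → off.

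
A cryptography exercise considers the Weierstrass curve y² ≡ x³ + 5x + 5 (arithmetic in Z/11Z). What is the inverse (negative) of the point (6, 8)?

-(6, 8) = (6, -8 mod 11) = (6, 3).

(6, 3)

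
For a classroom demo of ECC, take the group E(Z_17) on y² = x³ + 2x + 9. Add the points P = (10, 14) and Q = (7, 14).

(10, 14) + (7, 14). λ = (14 - 14)/(7 - 10) ≡ 0/14 mod 17. 14⁻¹ ≡ 11 (mod 17) since 14·11 = 154 ≡ 1, so λ ≡ 0.
  x = λ² - 10 - 7 = 0 - 17 ≡ 0; y = λ·(10 - 0) - 14 ≡ 3. → (0, 3)

(0, 3)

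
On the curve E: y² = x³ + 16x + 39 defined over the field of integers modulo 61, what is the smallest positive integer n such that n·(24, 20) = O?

11

2P: tangent at (24, 20): λ = (3·24² + 16)/(2·20) ≡ 36/40. 40⁻¹ ≡ 29 (mod 61), so λ ≡ 36·29 ≡ 7.
  x = λ² - 24 - 24 = 49 - 48 ≡ 1; y = λ·(24 - 1) - 20 ≡ 19. → (1, 19)
3P: (1, 19) + (24, 20). λ = (20 - 19)/(24 - 1) ≡ 1/23 mod 61. 23⁻¹ ≡ 8 (mod 61), so λ ≡ 8.
  x = λ² - 1 - 24 = 64 - 25 ≡ 39; y = λ·(1 - 39) - 19 ≡ 43. → (39, 43)
4P: (39, 43) + (24, 20). λ = (20 - 43)/(24 - 39) ≡ 38/46 mod 61. 46⁻¹ ≡ 4 (mod 61) since 46·4 = 184 ≡ 1, so λ ≡ 30.
  x = λ² - 39 - 24 = 900 - 63 ≡ 44; y = λ·(39 - 44) - 43 ≡ 51. → (44, 51)
5P: (44, 51) + (24, 20). λ = (20 - 51)/(24 - 44) ≡ 30/41 mod 61. 41⁻¹ ≡ 3 (mod 61) since 41·3 = 123 ≡ 1, so λ ≡ 29.
  x = λ² - 44 - 24 = 841 - 68 ≡ 41; y = λ·(44 - 41) - 51 ≡ 36. → (41, 36)
6P: (41, 36) + (24, 20). λ = (20 - 36)/(24 - 41) ≡ 45/44 mod 61. 44⁻¹ ≡ 43 (mod 61), so λ ≡ 44.
  x = λ² - 41 - 24 = 1936 - 65 ≡ 41; y = λ·(41 - 41) - 36 ≡ 25. → (41, 25)
7P: (41, 25) + (24, 20). λ = (20 - 25)/(24 - 41) ≡ 56/44 mod 61. 44⁻¹ ≡ 43 (mod 61), so λ ≡ 29.
  x = λ² - 41 - 24 = 841 - 65 ≡ 44; y = λ·(41 - 44) - 25 ≡ 10. → (44, 10)
8P: (44, 10) + (24, 20). λ = (20 - 10)/(24 - 44) ≡ 10/41 mod 61. 41⁻¹ ≡ 3 (mod 61), so λ ≡ 30.
  x = λ² - 44 - 24 = 900 - 68 ≡ 39; y = λ·(44 - 39) - 10 ≡ 18. → (39, 18)
9P: (39, 18) + (24, 20). λ = (20 - 18)/(24 - 39) ≡ 2/46 mod 61. 46⁻¹ ≡ 4 (mod 61) since 46·4 = 184 ≡ 1, so λ ≡ 8.
  x = λ² - 39 - 24 = 64 - 63 ≡ 1; y = λ·(39 - 1) - 18 ≡ 42. → (1, 42)
10P: (1, 42) + (24, 20). λ = (20 - 42)/(24 - 1) ≡ 39/23 mod 61. 23⁻¹ ≡ 8 (mod 61), so λ ≡ 7.
  x = λ² - 1 - 24 = 49 - 25 ≡ 24; y = λ·(1 - 24) - 42 ≡ 41. → (24, 41)
11P: (24, 41) + (24, 20): same x and y₁ ≡ -y₂, so the sum is O.
11P = O, so the order is 11.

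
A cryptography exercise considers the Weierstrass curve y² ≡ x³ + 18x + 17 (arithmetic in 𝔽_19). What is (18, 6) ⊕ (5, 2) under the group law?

(18, 6) + (5, 2). λ = (2 - 6)/(5 - 18) ≡ 15/6 mod 19. 6⁻¹ ≡ 16 (mod 19) since 6·16 = 96 ≡ 1, so λ ≡ 12.
  x = λ² - 18 - 5 = 144 - 23 ≡ 7; y = λ·(18 - 7) - 6 ≡ 12. → (7, 12)

(7, 12)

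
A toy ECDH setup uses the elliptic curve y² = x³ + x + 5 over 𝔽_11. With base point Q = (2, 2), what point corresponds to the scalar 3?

Repeated addition: build up to 3Q.
2Q: tangent at (2, 2): λ = (3·2² + 1)/(2·2) ≡ 2/4. 4⁻¹ ≡ 3 (mod 11), so λ ≡ 2·3 ≡ 6.
  x = λ² - 2 - 2 = 36 - 4 ≡ 10; y = λ·(2 - 10) - 2 ≡ 5. → (10, 5)
3Q: (10, 5) + (2, 2). λ = (2 - 5)/(2 - 10) ≡ 8/3 mod 11. 3⁻¹ ≡ 4 (mod 11), so λ ≡ 10.
  x = λ² - 10 - 2 = 100 - 12 ≡ 0; y = λ·(10 - 0) - 5 ≡ 7. → (0, 7)

(0, 7)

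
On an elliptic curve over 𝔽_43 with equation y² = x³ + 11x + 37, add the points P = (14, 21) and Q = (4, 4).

(18, 41)

(14, 21) + (4, 4). λ = (4 - 21)/(4 - 14) ≡ 26/33 mod 43. 33⁻¹ ≡ 30 (mod 43), so λ ≡ 6.
  x = λ² - 14 - 4 = 36 - 18 ≡ 18; y = λ·(14 - 18) - 21 ≡ 41. → (18, 41)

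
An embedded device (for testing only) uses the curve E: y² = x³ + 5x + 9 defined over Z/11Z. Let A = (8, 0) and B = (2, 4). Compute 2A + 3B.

First 2A:
Repeated addition: build up to 2A.
2A: (8, 0) + (8, 0): same x and y₁ ≡ -y₂, so the sum is the point at infinity.
2A = the point at infinity.
Next 3B:
Repeated addition: build up to 3B.
2B: tangent at (2, 4): λ = (3·2² + 5)/(2·4) ≡ 6/8. 8⁻¹ ≡ 7 (mod 11), so λ ≡ 6·7 ≡ 9.
  x = λ² - 2 - 2 = 81 - 4 ≡ 0; y = λ·(2 - 0) - 4 ≡ 3. → (0, 3)
3B: (0, 3) + (2, 4). λ = (4 - 3)/(2 - 0) ≡ 1/2 mod 11. 2⁻¹ ≡ 6 (mod 11) since 2·6 = 12 ≡ 1, so λ ≡ 6.
  x = λ² - 0 - 2 = 36 - 2 ≡ 1; y = λ·(0 - 1) - 3 ≡ 2. → (1, 2)
3B = (1, 2).
Finally 2A + 3B:
the point at infinity + (1, 2) = (1, 2) (identity).

(1, 2)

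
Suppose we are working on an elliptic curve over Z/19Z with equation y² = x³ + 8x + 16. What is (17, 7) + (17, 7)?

(1, 5)

tangent at (17, 7): λ = (3·17² + 8)/(2·7) ≡ 1/14. 14⁻¹ ≡ 15 (mod 19) since 14·15 = 210 ≡ 1, so λ ≡ 1·15 ≡ 15.
  x = λ² - 17 - 17 = 225 - 34 ≡ 1; y = λ·(17 - 1) - 7 ≡ 5. → (1, 5)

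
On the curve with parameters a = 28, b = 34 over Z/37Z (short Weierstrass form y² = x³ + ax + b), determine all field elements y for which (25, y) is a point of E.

none

x³ + 28x + 34 = 16359 ≡ 5 (mod 37).
5 is a non-residue mod 37; no y exists.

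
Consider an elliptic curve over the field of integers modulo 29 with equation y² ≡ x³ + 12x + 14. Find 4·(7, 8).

Write G = (7, 8).
Repeated addition: build up to 4G.
2G: tangent at (7, 8): λ = (3·7² + 12)/(2·8) ≡ 14/16. 16⁻¹ ≡ 20 (mod 29), so λ ≡ 14·20 ≡ 19.
  x = λ² - 7 - 7 = 361 - 14 ≡ 28; y = λ·(7 - 28) - 8 ≡ 28. → (28, 28)
3G: (28, 28) + (7, 8). λ = (8 - 28)/(7 - 28) ≡ 9/8 mod 29. 8⁻¹ ≡ 11 (mod 29), so λ ≡ 12.
  x = λ² - 28 - 7 = 144 - 35 ≡ 22; y = λ·(28 - 22) - 28 ≡ 15. → (22, 15)
4G: (22, 15) + (7, 8). λ = (8 - 15)/(7 - 22) ≡ 22/14 mod 29. 14⁻¹ ≡ 27 (mod 29) since 14·27 = 378 ≡ 1, so λ ≡ 14.
  x = λ² - 22 - 7 = 196 - 29 ≡ 22; y = λ·(22 - 22) - 15 ≡ 14. → (22, 14)

(22, 14)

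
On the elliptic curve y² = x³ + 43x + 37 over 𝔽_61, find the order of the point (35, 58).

2P: tangent at (35, 58): λ = (3·35² + 43)/(2·58) ≡ 58/55. 55⁻¹ ≡ 10 (mod 61), so λ ≡ 58·10 ≡ 31.
  x = λ² - 35 - 35 = 961 - 70 ≡ 37; y = λ·(35 - 37) - 58 ≡ 2. → (37, 2)
3P: (37, 2) + (35, 58). λ = (58 - 2)/(35 - 37) ≡ 56/59 mod 61. 59⁻¹ ≡ 30 (mod 61) since 59·30 = 1770 ≡ 1, so λ ≡ 33.
  x = λ² - 37 - 35 = 1089 - 72 ≡ 41; y = λ·(37 - 41) - 2 ≡ 49. → (41, 49)
4P: (41, 49) + (35, 58). λ = (58 - 49)/(35 - 41) ≡ 9/55 mod 61. 55⁻¹ ≡ 10 (mod 61), so λ ≡ 29.
  x = λ² - 41 - 35 = 841 - 76 ≡ 33; y = λ·(41 - 33) - 49 ≡ 0. → (33, 0)
5P: (33, 0) + (35, 58). λ = (58 - 0)/(35 - 33) ≡ 58/2 mod 61. 2⁻¹ ≡ 31 (mod 61), so λ ≡ 29.
  x = λ² - 33 - 35 = 841 - 68 ≡ 41; y = λ·(33 - 41) - 0 ≡ 12. → (41, 12)
6P: (41, 12) + (35, 58). λ = (58 - 12)/(35 - 41) ≡ 46/55 mod 61. 55⁻¹ ≡ 10 (mod 61) since 55·10 = 550 ≡ 1, so λ ≡ 33.
  x = λ² - 41 - 35 = 1089 - 76 ≡ 37; y = λ·(41 - 37) - 12 ≡ 59. → (37, 59)
7P: (37, 59) + (35, 58). λ = (58 - 59)/(35 - 37) ≡ 60/59 mod 61. 59⁻¹ ≡ 30 (mod 61), so λ ≡ 31.
  x = λ² - 37 - 35 = 961 - 72 ≡ 35; y = λ·(37 - 35) - 59 ≡ 3. → (35, 3)
8P: (35, 3) + (35, 58): same x and y₁ ≡ -y₂, so the sum is O.
8P = O, so the order is 8.

8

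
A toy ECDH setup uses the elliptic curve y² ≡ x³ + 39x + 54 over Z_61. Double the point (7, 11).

tangent at (7, 11): λ = (3·7² + 39)/(2·11) ≡ 3/22. 22⁻¹ ≡ 25 (mod 61), so λ ≡ 3·25 ≡ 14.
  x = λ² - 7 - 7 = 196 - 14 ≡ 60; y = λ·(7 - 60) - 11 ≡ 40. → (60, 40)

(60, 40)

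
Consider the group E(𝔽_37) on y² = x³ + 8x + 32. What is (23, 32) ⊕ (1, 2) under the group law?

(17, 30)

(23, 32) + (1, 2). λ = (2 - 32)/(1 - 23) ≡ 7/15 mod 37. 15⁻¹ ≡ 5 (mod 37), so λ ≡ 35.
  x = λ² - 23 - 1 = 1225 - 24 ≡ 17; y = λ·(23 - 17) - 32 ≡ 30. → (17, 30)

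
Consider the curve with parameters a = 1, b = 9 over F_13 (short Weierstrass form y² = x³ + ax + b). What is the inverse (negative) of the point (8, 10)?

-(8, 10) = (8, -10 mod 13) = (8, 3).

(8, 3)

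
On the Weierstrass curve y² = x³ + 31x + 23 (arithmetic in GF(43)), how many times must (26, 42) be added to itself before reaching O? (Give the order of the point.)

2P: tangent at (26, 42): λ = (3·26² + 31)/(2·42) ≡ 38/41. 41⁻¹ ≡ 21 (mod 43) since 41·21 = 861 ≡ 1, so λ ≡ 38·21 ≡ 24.
  x = λ² - 26 - 26 = 576 - 52 ≡ 8; y = λ·(26 - 8) - 42 ≡ 3. → (8, 3)
3P: (8, 3) + (26, 42). λ = (42 - 3)/(26 - 8) ≡ 39/18 mod 43. 18⁻¹ ≡ 12 (mod 43), so λ ≡ 38.
  x = λ² - 8 - 26 = 1444 - 34 ≡ 34; y = λ·(8 - 34) - 3 ≡ 41. → (34, 41)
4P: (34, 41) + (26, 42). λ = (42 - 41)/(26 - 34) ≡ 1/35 mod 43. 35⁻¹ ≡ 16 (mod 43) since 35·16 = 560 ≡ 1, so λ ≡ 16.
  x = λ² - 34 - 26 = 256 - 60 ≡ 24; y = λ·(34 - 24) - 41 ≡ 33. → (24, 33)
5P: (24, 33) + (26, 42). λ = (42 - 33)/(26 - 24) ≡ 9/2 mod 43. 2⁻¹ ≡ 22 (mod 43), so λ ≡ 26.
  x = λ² - 24 - 26 = 676 - 50 ≡ 24; y = λ·(24 - 24) - 33 ≡ 10. → (24, 10)
6P: (24, 10) + (26, 42). λ = (42 - 10)/(26 - 24) ≡ 32/2 mod 43. 2⁻¹ ≡ 22 (mod 43), so λ ≡ 16.
  x = λ² - 24 - 26 = 256 - 50 ≡ 34; y = λ·(24 - 34) - 10 ≡ 2. → (34, 2)
7P: (34, 2) + (26, 42). λ = (42 - 2)/(26 - 34) ≡ 40/35 mod 43. 35⁻¹ ≡ 16 (mod 43) since 35·16 = 560 ≡ 1, so λ ≡ 38.
  x = λ² - 34 - 26 = 1444 - 60 ≡ 8; y = λ·(34 - 8) - 2 ≡ 40. → (8, 40)
8P: (8, 40) + (26, 42). λ = (42 - 40)/(26 - 8) ≡ 2/18 mod 43. 18⁻¹ ≡ 12 (mod 43) since 18·12 = 216 ≡ 1, so λ ≡ 24.
  x = λ² - 8 - 26 = 576 - 34 ≡ 26; y = λ·(8 - 26) - 40 ≡ 1. → (26, 1)
9P: (26, 1) + (26, 42): same x and y₁ ≡ -y₂, so the sum is O.
9P = O, so the order is 9.

9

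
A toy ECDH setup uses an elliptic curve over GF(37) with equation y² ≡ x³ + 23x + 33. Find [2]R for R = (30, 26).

tangent at (30, 26): λ = (3·30² + 23)/(2·26) ≡ 22/15. 15⁻¹ ≡ 5 (mod 37) since 15·5 = 75 ≡ 1, so λ ≡ 22·5 ≡ 36.
  x = λ² - 30 - 30 = 1296 - 60 ≡ 15; y = λ·(30 - 15) - 26 ≡ 33. → (15, 33)

(15, 33)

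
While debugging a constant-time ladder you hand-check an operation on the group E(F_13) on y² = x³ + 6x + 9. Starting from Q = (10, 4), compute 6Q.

(6, 12)

Repeated addition: build up to 6Q.
2Q: tangent at (10, 4): λ = (3·10² + 6)/(2·4) ≡ 7/8. 8⁻¹ ≡ 5 (mod 13), so λ ≡ 7·5 ≡ 9.
  x = λ² - 10 - 10 = 81 - 20 ≡ 9; y = λ·(10 - 9) - 4 ≡ 5. → (9, 5)
3Q: (9, 5) + (10, 4). λ = (4 - 5)/(10 - 9) ≡ 12/1 mod 13. 1⁻¹ ≡ 1 (mod 13), so λ ≡ 12.
  x = λ² - 9 - 10 = 144 - 19 ≡ 8; y = λ·(9 - 8) - 5 ≡ 7. → (8, 7)
4Q: (8, 7) + (10, 4). λ = (4 - 7)/(10 - 8) ≡ 10/2 mod 13. 2⁻¹ ≡ 7 (mod 13) since 2·7 = 14 ≡ 1, so λ ≡ 5.
  x = λ² - 8 - 10 = 25 - 18 ≡ 7; y = λ·(8 - 7) - 7 ≡ 11. → (7, 11)
5Q: (7, 11) + (10, 4). λ = (4 - 11)/(10 - 7) ≡ 6/3 mod 13. 3⁻¹ ≡ 9 (mod 13), so λ ≡ 2.
  x = λ² - 7 - 10 = 4 - 17 ≡ 0; y = λ·(7 - 0) - 11 ≡ 3. → (0, 3)
6Q: (0, 3) + (10, 4). λ = (4 - 3)/(10 - 0) ≡ 1/10 mod 13. 10⁻¹ ≡ 4 (mod 13), so λ ≡ 4.
  x = λ² - 0 - 10 = 16 - 10 ≡ 6; y = λ·(0 - 6) - 3 ≡ 12. → (6, 12)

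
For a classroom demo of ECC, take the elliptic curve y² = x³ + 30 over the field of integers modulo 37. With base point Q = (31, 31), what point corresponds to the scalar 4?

(29, 6)

Repeated addition: build up to 4Q.
2Q: tangent at (31, 31): λ = (3·31² + 0)/(2·31) ≡ 34/25. 25⁻¹ ≡ 3 (mod 37) since 25·3 = 75 ≡ 1, so λ ≡ 34·3 ≡ 28.
  x = λ² - 31 - 31 = 784 - 62 ≡ 19; y = λ·(31 - 19) - 31 ≡ 9. → (19, 9)
3Q: (19, 9) + (31, 31). λ = (31 - 9)/(31 - 19) ≡ 22/12 mod 37. 12⁻¹ ≡ 34 (mod 37) since 12·34 = 408 ≡ 1, so λ ≡ 8.
  x = λ² - 19 - 31 = 64 - 50 ≡ 14; y = λ·(19 - 14) - 9 ≡ 31. → (14, 31)
4Q: (14, 31) + (31, 31). λ = (31 - 31)/(31 - 14) ≡ 0/17 mod 37. 17⁻¹ ≡ 24 (mod 37), so λ ≡ 0.
  x = λ² - 14 - 31 = 0 - 45 ≡ 29; y = λ·(14 - 29) - 31 ≡ 6. → (29, 6)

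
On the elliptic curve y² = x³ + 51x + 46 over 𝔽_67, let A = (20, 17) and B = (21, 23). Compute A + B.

(20, 17) + (21, 23). λ = (23 - 17)/(21 - 20) ≡ 6/1 mod 67. 1⁻¹ ≡ 1 (mod 67), so λ ≡ 6.
  x = λ² - 20 - 21 = 36 - 41 ≡ 62; y = λ·(20 - 62) - 17 ≡ 66. → (62, 66)

(62, 66)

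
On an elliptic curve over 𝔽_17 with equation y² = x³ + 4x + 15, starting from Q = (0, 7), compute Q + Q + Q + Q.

Repeated addition: build up to 4Q.
2Q: tangent at (0, 7): λ = (3·0² + 4)/(2·7) ≡ 4/14. 14⁻¹ ≡ 11 (mod 17), so λ ≡ 4·11 ≡ 10.
  x = λ² - 0 - 0 = 100 - 0 ≡ 15; y = λ·(0 - 15) - 7 ≡ 13. → (15, 13)
3Q: (15, 13) + (0, 7). λ = (7 - 13)/(0 - 15) ≡ 11/2 mod 17. 2⁻¹ ≡ 9 (mod 17), so λ ≡ 14.
  x = λ² - 15 - 0 = 196 - 15 ≡ 11; y = λ·(15 - 11) - 13 ≡ 9. → (11, 9)
4Q: (11, 9) + (0, 7). λ = (7 - 9)/(0 - 11) ≡ 15/6 mod 17. 6⁻¹ ≡ 3 (mod 17) since 6·3 = 18 ≡ 1, so λ ≡ 11.
  x = λ² - 11 - 0 = 121 - 11 ≡ 8; y = λ·(11 - 8) - 9 ≡ 7. → (8, 7)

(8, 7)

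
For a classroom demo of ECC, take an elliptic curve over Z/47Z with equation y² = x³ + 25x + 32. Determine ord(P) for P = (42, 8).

4

2P: tangent at (42, 8): λ = (3·42² + 25)/(2·8) ≡ 6/16. 16⁻¹ ≡ 3 (mod 47) since 16·3 = 48 ≡ 1, so λ ≡ 6·3 ≡ 18.
  x = λ² - 42 - 42 = 324 - 84 ≡ 5; y = λ·(42 - 5) - 8 ≡ 0. → (5, 0)
3P: (5, 0) + (42, 8). λ = (8 - 0)/(42 - 5) ≡ 8/37 mod 47. 37⁻¹ ≡ 14 (mod 47), so λ ≡ 18.
  x = λ² - 5 - 42 = 324 - 47 ≡ 42; y = λ·(5 - 42) - 0 ≡ 39. → (42, 39)
4P: (42, 39) + (42, 8): same x and y₁ ≡ -y₂, so the sum is the point at infinity.
4P = the point at infinity, so the order is 4.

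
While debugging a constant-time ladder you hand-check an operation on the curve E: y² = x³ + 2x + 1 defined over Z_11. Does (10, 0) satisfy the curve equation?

no

y² = 0² ≡ 0; x³ + 2x + 1 = 1021 ≡ 9 (mod 11). 0 ≠ 9.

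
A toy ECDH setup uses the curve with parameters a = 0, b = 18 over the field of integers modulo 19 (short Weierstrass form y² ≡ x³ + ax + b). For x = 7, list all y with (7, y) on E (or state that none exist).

x³ + 0x + 18 = 361 ≡ 0 (mod 19).
Only y = 0 satisfies y² ≡ 0.

0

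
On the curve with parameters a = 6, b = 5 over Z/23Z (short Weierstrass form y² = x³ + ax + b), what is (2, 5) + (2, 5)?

tangent at (2, 5): λ = (3·2² + 6)/(2·5) ≡ 18/10. 10⁻¹ ≡ 7 (mod 23), so λ ≡ 18·7 ≡ 11.
  x = λ² - 2 - 2 = 121 - 4 ≡ 2; y = λ·(2 - 2) - 5 ≡ 18. → (2, 18)

(2, 18)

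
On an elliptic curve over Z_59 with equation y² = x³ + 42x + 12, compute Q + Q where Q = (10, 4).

tangent at (10, 4): λ = (3·10² + 42)/(2·4) ≡ 47/8. 8⁻¹ ≡ 37 (mod 59), so λ ≡ 47·37 ≡ 28.
  x = λ² - 10 - 10 = 784 - 20 ≡ 56; y = λ·(10 - 56) - 4 ≡ 6. → (56, 6)

(56, 6)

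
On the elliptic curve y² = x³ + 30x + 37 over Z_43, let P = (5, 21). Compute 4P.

Double-and-add on 4 = (100)₂. Start with P = (5, 21) for the leading 1-bit.
double: tangent at (5, 21): λ = (3·5² + 30)/(2·21) ≡ 19/42. 42⁻¹ ≡ 42 (mod 43), so λ ≡ 19·42 ≡ 24.
  x = λ² - 5 - 5 = 576 - 10 ≡ 7; y = λ·(5 - 7) - 21 ≡ 17. → (7, 17)
double: tangent at (7, 17): λ = (3·7² + 30)/(2·17) ≡ 5/34. 34⁻¹ ≡ 19 (mod 43), so λ ≡ 5·19 ≡ 9.
  x = λ² - 7 - 7 = 81 - 14 ≡ 24; y = λ·(7 - 24) - 17 ≡ 2. → (24, 2)

(24, 2)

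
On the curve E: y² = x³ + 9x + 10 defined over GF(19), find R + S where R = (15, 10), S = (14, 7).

(15, 10) + (14, 7). λ = (7 - 10)/(14 - 15) ≡ 16/18 mod 19. 18⁻¹ ≡ 18 (mod 19) since 18·18 = 324 ≡ 1, so λ ≡ 3.
  x = λ² - 15 - 14 = 9 - 29 ≡ 18; y = λ·(15 - 18) - 10 ≡ 0. → (18, 0)

(18, 0)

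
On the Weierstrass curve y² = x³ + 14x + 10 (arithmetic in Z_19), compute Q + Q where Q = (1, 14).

(14, 10)

tangent at (1, 14): λ = (3·1² + 14)/(2·14) ≡ 17/9. 9⁻¹ ≡ 17 (mod 19), so λ ≡ 17·17 ≡ 4.
  x = λ² - 1 - 1 = 16 - 2 ≡ 14; y = λ·(1 - 14) - 14 ≡ 10. → (14, 10)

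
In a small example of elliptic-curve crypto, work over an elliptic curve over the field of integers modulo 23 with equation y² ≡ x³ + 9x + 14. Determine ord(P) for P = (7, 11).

2P: tangent at (7, 11): λ = (3·7² + 9)/(2·11) ≡ 18/22. 22⁻¹ ≡ 22 (mod 23) since 22·22 = 484 ≡ 1, so λ ≡ 18·22 ≡ 5.
  x = λ² - 7 - 7 = 25 - 14 ≡ 11; y = λ·(7 - 11) - 11 ≡ 15. → (11, 15)
3P: (11, 15) + (7, 11). λ = (11 - 15)/(7 - 11) ≡ 19/19 mod 23. 19⁻¹ ≡ 17 (mod 23), so λ ≡ 1.
  x = λ² - 11 - 7 = 1 - 18 ≡ 6; y = λ·(11 - 6) - 15 ≡ 13. → (6, 13)
4P: (6, 13) + (7, 11). λ = (11 - 13)/(7 - 6) ≡ 21/1 mod 23. 1⁻¹ ≡ 1 (mod 23) since 1·1 = 1 ≡ 1, so λ ≡ 21.
  x = λ² - 6 - 7 = 441 - 13 ≡ 14; y = λ·(6 - 14) - 13 ≡ 3. → (14, 3)
5P: (14, 3) + (7, 11). λ = (11 - 3)/(7 - 14) ≡ 8/16 mod 23. 16⁻¹ ≡ 13 (mod 23), so λ ≡ 12.
  x = λ² - 14 - 7 = 144 - 21 ≡ 8; y = λ·(14 - 8) - 3 ≡ 0. → (8, 0)
6P: (8, 0) + (7, 11). λ = (11 - 0)/(7 - 8) ≡ 11/22 mod 23. 22⁻¹ ≡ 22 (mod 23) since 22·22 = 484 ≡ 1, so λ ≡ 12.
  x = λ² - 8 - 7 = 144 - 15 ≡ 14; y = λ·(8 - 14) - 0 ≡ 20. → (14, 20)
7P: (14, 20) + (7, 11). λ = (11 - 20)/(7 - 14) ≡ 14/16 mod 23. 16⁻¹ ≡ 13 (mod 23) since 16·13 = 208 ≡ 1, so λ ≡ 21.
  x = λ² - 14 - 7 = 441 - 21 ≡ 6; y = λ·(14 - 6) - 20 ≡ 10. → (6, 10)
8P: (6, 10) + (7, 11). λ = (11 - 10)/(7 - 6) ≡ 1/1 mod 23. 1⁻¹ ≡ 1 (mod 23), so λ ≡ 1.
  x = λ² - 6 - 7 = 1 - 13 ≡ 11; y = λ·(6 - 11) - 10 ≡ 8. → (11, 8)
9P: (11, 8) + (7, 11). λ = (11 - 8)/(7 - 11) ≡ 3/19 mod 23. 19⁻¹ ≡ 17 (mod 23), so λ ≡ 5.
  x = λ² - 11 - 7 = 25 - 18 ≡ 7; y = λ·(11 - 7) - 8 ≡ 12. → (7, 12)
10P: (7, 12) + (7, 11): same x and y₁ ≡ -y₂, so the sum is the point at infinity.
10P = the point at infinity, so the order is 10.

10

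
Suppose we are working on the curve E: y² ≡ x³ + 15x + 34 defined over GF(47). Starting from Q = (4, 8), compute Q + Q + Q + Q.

Double-and-add on 4 = (100)₂. Start with Q = (4, 8) for the leading 1-bit.
double: tangent at (4, 8): λ = (3·4² + 15)/(2·8) ≡ 16/16. 16⁻¹ ≡ 3 (mod 47) since 16·3 = 48 ≡ 1, so λ ≡ 16·3 ≡ 1.
  x = λ² - 4 - 4 = 1 - 8 ≡ 40; y = λ·(4 - 40) - 8 ≡ 3. → (40, 3)
double: tangent at (40, 3): λ = (3·40² + 15)/(2·3) ≡ 21/6. 6⁻¹ ≡ 8 (mod 47), so λ ≡ 21·8 ≡ 27.
  x = λ² - 40 - 40 = 729 - 80 ≡ 38; y = λ·(40 - 38) - 3 ≡ 4. → (38, 4)

(38, 4)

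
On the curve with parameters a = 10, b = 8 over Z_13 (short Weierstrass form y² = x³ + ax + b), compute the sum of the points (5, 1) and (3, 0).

(2, 7)

(5, 1) + (3, 0). λ = (0 - 1)/(3 - 5) ≡ 12/11 mod 13. 11⁻¹ ≡ 6 (mod 13), so λ ≡ 7.
  x = λ² - 5 - 3 = 49 - 8 ≡ 2; y = λ·(5 - 2) - 1 ≡ 7. → (2, 7)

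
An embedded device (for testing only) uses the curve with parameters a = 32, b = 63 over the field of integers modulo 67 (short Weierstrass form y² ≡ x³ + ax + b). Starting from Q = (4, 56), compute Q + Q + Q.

(28, 59)

Repeated addition: build up to 3Q.
2Q: tangent at (4, 56): λ = (3·4² + 32)/(2·56) ≡ 13/45. 45⁻¹ ≡ 3 (mod 67), so λ ≡ 13·3 ≡ 39.
  x = λ² - 4 - 4 = 1521 - 8 ≡ 39; y = λ·(4 - 39) - 56 ≡ 53. → (39, 53)
3Q: (39, 53) + (4, 56). λ = (56 - 53)/(4 - 39) ≡ 3/32 mod 67. 32⁻¹ ≡ 44 (mod 67) since 32·44 = 1408 ≡ 1, so λ ≡ 65.
  x = λ² - 39 - 4 = 4225 - 43 ≡ 28; y = λ·(39 - 28) - 53 ≡ 59. → (28, 59)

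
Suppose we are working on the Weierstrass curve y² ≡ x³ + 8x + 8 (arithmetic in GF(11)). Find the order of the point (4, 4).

8

2P: tangent at (4, 4): λ = (3·4² + 8)/(2·4) ≡ 1/8. 8⁻¹ ≡ 7 (mod 11), so λ ≡ 1·7 ≡ 7.
  x = λ² - 4 - 4 = 49 - 8 ≡ 8; y = λ·(4 - 8) - 4 ≡ 1. → (8, 1)
3P: (8, 1) + (4, 4). λ = (4 - 1)/(4 - 8) ≡ 3/7 mod 11. 7⁻¹ ≡ 8 (mod 11) since 7·8 = 56 ≡ 1, so λ ≡ 2.
  x = λ² - 8 - 4 = 4 - 12 ≡ 3; y = λ·(8 - 3) - 1 ≡ 9. → (3, 9)
4P: (3, 9) + (4, 4). λ = (4 - 9)/(4 - 3) ≡ 6/1 mod 11. 1⁻¹ ≡ 1 (mod 11), so λ ≡ 6.
  x = λ² - 3 - 4 = 36 - 7 ≡ 7; y = λ·(3 - 7) - 9 ≡ 0. → (7, 0)
5P: (7, 0) + (4, 4). λ = (4 - 0)/(4 - 7) ≡ 4/8 mod 11. 8⁻¹ ≡ 7 (mod 11) since 8·7 = 56 ≡ 1, so λ ≡ 6.
  x = λ² - 7 - 4 = 36 - 11 ≡ 3; y = λ·(7 - 3) - 0 ≡ 2. → (3, 2)
6P: (3, 2) + (4, 4). λ = (4 - 2)/(4 - 3) ≡ 2/1 mod 11. 1⁻¹ ≡ 1 (mod 11) since 1·1 = 1 ≡ 1, so λ ≡ 2.
  x = λ² - 3 - 4 = 4 - 7 ≡ 8; y = λ·(3 - 8) - 2 ≡ 10. → (8, 10)
7P: (8, 10) + (4, 4). λ = (4 - 10)/(4 - 8) ≡ 5/7 mod 11. 7⁻¹ ≡ 8 (mod 11), so λ ≡ 7.
  x = λ² - 8 - 4 = 49 - 12 ≡ 4; y = λ·(8 - 4) - 10 ≡ 7. → (4, 7)
8P: (4, 7) + (4, 4): same x and y₁ ≡ -y₂, so the sum is O.
8P = O, so the order is 8.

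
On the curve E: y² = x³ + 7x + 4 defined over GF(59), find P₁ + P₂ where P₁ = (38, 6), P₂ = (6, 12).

(38, 6) + (6, 12). λ = (12 - 6)/(6 - 38) ≡ 6/27 mod 59. 27⁻¹ ≡ 35 (mod 59) since 27·35 = 945 ≡ 1, so λ ≡ 33.
  x = λ² - 38 - 6 = 1089 - 44 ≡ 42; y = λ·(38 - 42) - 6 ≡ 39. → (42, 39)

(42, 39)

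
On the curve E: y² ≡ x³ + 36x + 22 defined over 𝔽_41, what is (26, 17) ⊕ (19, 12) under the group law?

(35, 0)

(26, 17) + (19, 12). λ = (12 - 17)/(19 - 26) ≡ 36/34 mod 41. 34⁻¹ ≡ 35 (mod 41), so λ ≡ 30.
  x = λ² - 26 - 19 = 900 - 45 ≡ 35; y = λ·(26 - 35) - 17 ≡ 0. → (35, 0)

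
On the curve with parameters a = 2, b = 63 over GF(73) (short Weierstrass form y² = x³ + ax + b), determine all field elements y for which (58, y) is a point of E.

4, 69

x³ + 2x + 63 = 195291 ≡ 16 (mod 73).
Square roots of 16 mod 73: 4 and 69 (since 4² = 16 ≡ 16).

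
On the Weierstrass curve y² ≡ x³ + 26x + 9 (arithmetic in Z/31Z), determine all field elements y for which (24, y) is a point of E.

none

x³ + 26x + 9 = 14457 ≡ 11 (mod 31).
11 is a non-residue mod 31; no y exists.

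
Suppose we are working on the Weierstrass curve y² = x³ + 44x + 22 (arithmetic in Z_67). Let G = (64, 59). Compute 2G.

tangent at (64, 59): λ = (3·64² + 44)/(2·59) ≡ 4/51. 51⁻¹ ≡ 46 (mod 67), so λ ≡ 4·46 ≡ 50.
  x = λ² - 64 - 64 = 2500 - 128 ≡ 27; y = λ·(64 - 27) - 59 ≡ 49. → (27, 49)

(27, 49)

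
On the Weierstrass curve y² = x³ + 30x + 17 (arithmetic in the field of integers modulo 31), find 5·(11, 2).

Write G = (11, 2).
Repeated addition: build up to 5G.
2G: tangent at (11, 2): λ = (3·11² + 30)/(2·2) ≡ 21/4. 4⁻¹ ≡ 8 (mod 31) since 4·8 = 32 ≡ 1, so λ ≡ 21·8 ≡ 13.
  x = λ² - 11 - 11 = 169 - 22 ≡ 23; y = λ·(11 - 23) - 2 ≡ 28. → (23, 28)
3G: (23, 28) + (11, 2). λ = (2 - 28)/(11 - 23) ≡ 5/19 mod 31. 19⁻¹ ≡ 18 (mod 31), so λ ≡ 28.
  x = λ² - 23 - 11 = 784 - 34 ≡ 6; y = λ·(23 - 6) - 28 ≡ 14. → (6, 14)
4G: (6, 14) + (11, 2). λ = (2 - 14)/(11 - 6) ≡ 19/5 mod 31. 5⁻¹ ≡ 25 (mod 31), so λ ≡ 10.
  x = λ² - 6 - 11 = 100 - 17 ≡ 21; y = λ·(6 - 21) - 14 ≡ 22. → (21, 22)
5G: (21, 22) + (11, 2). λ = (2 - 22)/(11 - 21) ≡ 11/21 mod 31. 21⁻¹ ≡ 3 (mod 31), so λ ≡ 2.
  x = λ² - 21 - 11 = 4 - 32 ≡ 3; y = λ·(21 - 3) - 22 ≡ 14. → (3, 14)

(3, 14)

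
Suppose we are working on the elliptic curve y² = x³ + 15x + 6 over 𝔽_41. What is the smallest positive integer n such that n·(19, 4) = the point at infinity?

2P: tangent at (19, 4): λ = (3·19² + 15)/(2·4) ≡ 32/8. 8⁻¹ ≡ 36 (mod 41) since 8·36 = 288 ≡ 1, so λ ≡ 32·36 ≡ 4.
  x = λ² - 19 - 19 = 16 - 38 ≡ 19; y = λ·(19 - 19) - 4 ≡ 37. → (19, 37)
3P: (19, 37) + (19, 4): same x and y₁ ≡ -y₂, so the sum is the point at infinity.
3P = the point at infinity, so the order is 3.

3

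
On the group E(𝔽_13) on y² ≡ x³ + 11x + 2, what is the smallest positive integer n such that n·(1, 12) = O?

2P: tangent at (1, 12): λ = (3·1² + 11)/(2·12) ≡ 1/11. 11⁻¹ ≡ 6 (mod 13), so λ ≡ 1·6 ≡ 6.
  x = λ² - 1 - 1 = 36 - 2 ≡ 8; y = λ·(1 - 8) - 12 ≡ 11. → (8, 11)
3P: (8, 11) + (1, 12). λ = (12 - 11)/(1 - 8) ≡ 1/6 mod 13. 6⁻¹ ≡ 11 (mod 13), so λ ≡ 11.
  x = λ² - 8 - 1 = 121 - 9 ≡ 8; y = λ·(8 - 8) - 11 ≡ 2. → (8, 2)
4P: (8, 2) + (1, 12). λ = (12 - 2)/(1 - 8) ≡ 10/6 mod 13. 6⁻¹ ≡ 11 (mod 13) since 6·11 = 66 ≡ 1, so λ ≡ 6.
  x = λ² - 8 - 1 = 36 - 9 ≡ 1; y = λ·(8 - 1) - 2 ≡ 1. → (1, 1)
5P: (1, 1) + (1, 12): same x and y₁ ≡ -y₂, so the sum is O.
5P = O, so the order is 5.

5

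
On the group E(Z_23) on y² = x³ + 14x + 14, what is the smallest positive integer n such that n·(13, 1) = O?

2P: tangent at (13, 1): λ = (3·13² + 14)/(2·1) ≡ 15/2. 2⁻¹ ≡ 12 (mod 23), so λ ≡ 15·12 ≡ 19.
  x = λ² - 13 - 13 = 361 - 26 ≡ 13; y = λ·(13 - 13) - 1 ≡ 22. → (13, 22)
3P: (13, 22) + (13, 1): same x and y₁ ≡ -y₂, so the sum is O.
3P = O, so the order is 3.

3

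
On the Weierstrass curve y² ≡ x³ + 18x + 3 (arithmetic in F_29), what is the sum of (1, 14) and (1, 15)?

O

The two points share x = 1 and their y-coordinates satisfy 14 + 15 ≡ 0 (mod 29), so they are inverses. Their sum is ∞.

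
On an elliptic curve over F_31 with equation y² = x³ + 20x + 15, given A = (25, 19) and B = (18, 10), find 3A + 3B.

(6, 17)

First 3A:
Repeated addition: build up to 3A.
2A: tangent at (25, 19): λ = (3·25² + 20)/(2·19) ≡ 4/7. 7⁻¹ ≡ 9 (mod 31) since 7·9 = 63 ≡ 1, so λ ≡ 4·9 ≡ 5.
  x = λ² - 25 - 25 = 25 - 50 ≡ 6; y = λ·(25 - 6) - 19 ≡ 14. → (6, 14)
3A: (6, 14) + (25, 19). λ = (19 - 14)/(25 - 6) ≡ 5/19 mod 31. 19⁻¹ ≡ 18 (mod 31), so λ ≡ 28.
  x = λ² - 6 - 25 = 784 - 31 ≡ 9; y = λ·(6 - 9) - 14 ≡ 26. → (9, 26)
3A = (9, 26).
Next 3B:
Repeated addition: build up to 3B.
2B: tangent at (18, 10): λ = (3·18² + 20)/(2·10) ≡ 0/20. 20⁻¹ ≡ 14 (mod 31) since 20·14 = 280 ≡ 1, so λ ≡ 0·14 ≡ 0.
  x = λ² - 18 - 18 = 0 - 36 ≡ 26; y = λ·(18 - 26) - 10 ≡ 21. → (26, 21)
3B: (26, 21) + (18, 10). λ = (10 - 21)/(18 - 26) ≡ 20/23 mod 31. 23⁻¹ ≡ 27 (mod 31) since 23·27 = 621 ≡ 1, so λ ≡ 13.
  x = λ² - 26 - 18 = 169 - 44 ≡ 1; y = λ·(26 - 1) - 21 ≡ 25. → (1, 25)
3B = (1, 25).
Finally 3A + 3B:
(9, 26) + (1, 25). λ = (25 - 26)/(1 - 9) ≡ 30/23 mod 31. 23⁻¹ ≡ 27 (mod 31), so λ ≡ 4.
  x = λ² - 9 - 1 = 16 - 10 ≡ 6; y = λ·(9 - 6) - 26 ≡ 17. → (6, 17)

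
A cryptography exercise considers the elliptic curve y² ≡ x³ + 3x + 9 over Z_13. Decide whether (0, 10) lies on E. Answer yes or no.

yes

y² = 10² ≡ 9; x³ + 3x + 9 = 9 ≡ 9 (mod 13). 9 = 9.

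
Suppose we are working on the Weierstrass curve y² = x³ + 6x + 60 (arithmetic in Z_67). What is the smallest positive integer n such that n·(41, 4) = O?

2P: tangent at (41, 4): λ = (3·41² + 6)/(2·4) ≡ 24/8. 8⁻¹ ≡ 42 (mod 67), so λ ≡ 24·42 ≡ 3.
  x = λ² - 41 - 41 = 9 - 82 ≡ 61; y = λ·(41 - 61) - 4 ≡ 3. → (61, 3)
3P: (61, 3) + (41, 4). λ = (4 - 3)/(41 - 61) ≡ 1/47 mod 67. 47⁻¹ ≡ 10 (mod 67) since 47·10 = 470 ≡ 1, so λ ≡ 10.
  x = λ² - 61 - 41 = 100 - 102 ≡ 65; y = λ·(61 - 65) - 3 ≡ 24. → (65, 24)
4P: (65, 24) + (41, 4). λ = (4 - 24)/(41 - 65) ≡ 47/43 mod 67. 43⁻¹ ≡ 53 (mod 67) since 43·53 = 2279 ≡ 1, so λ ≡ 12.
  x = λ² - 65 - 41 = 144 - 106 ≡ 38; y = λ·(65 - 38) - 24 ≡ 32. → (38, 32)
5P: (38, 32) + (41, 4). λ = (4 - 32)/(41 - 38) ≡ 39/3 mod 67. 3⁻¹ ≡ 45 (mod 67) since 3·45 = 135 ≡ 1, so λ ≡ 13.
  x = λ² - 38 - 41 = 169 - 79 ≡ 23; y = λ·(38 - 23) - 32 ≡ 29. → (23, 29)
6P: (23, 29) + (41, 4). λ = (4 - 29)/(41 - 23) ≡ 42/18 mod 67. 18⁻¹ ≡ 41 (mod 67), so λ ≡ 47.
  x = λ² - 23 - 41 = 2209 - 64 ≡ 1; y = λ·(23 - 1) - 29 ≡ 0. → (1, 0)
7P: (1, 0) + (41, 4). λ = (4 - 0)/(41 - 1) ≡ 4/40 mod 67. 40⁻¹ ≡ 62 (mod 67), so λ ≡ 47.
  x = λ² - 1 - 41 = 2209 - 42 ≡ 23; y = λ·(1 - 23) - 0 ≡ 38. → (23, 38)
8P: (23, 38) + (41, 4). λ = (4 - 38)/(41 - 23) ≡ 33/18 mod 67. 18⁻¹ ≡ 41 (mod 67) since 18·41 = 738 ≡ 1, so λ ≡ 13.
  x = λ² - 23 - 41 = 169 - 64 ≡ 38; y = λ·(23 - 38) - 38 ≡ 35. → (38, 35)
9P: (38, 35) + (41, 4). λ = (4 - 35)/(41 - 38) ≡ 36/3 mod 67. 3⁻¹ ≡ 45 (mod 67), so λ ≡ 12.
  x = λ² - 38 - 41 = 144 - 79 ≡ 65; y = λ·(38 - 65) - 35 ≡ 43. → (65, 43)
10P: (65, 43) + (41, 4). λ = (4 - 43)/(41 - 65) ≡ 28/43 mod 67. 43⁻¹ ≡ 53 (mod 67), so λ ≡ 10.
  x = λ² - 65 - 41 = 100 - 106 ≡ 61; y = λ·(65 - 61) - 43 ≡ 64. → (61, 64)
11P: (61, 64) + (41, 4). λ = (4 - 64)/(41 - 61) ≡ 7/47 mod 67. 47⁻¹ ≡ 10 (mod 67), so λ ≡ 3.
  x = λ² - 61 - 41 = 9 - 102 ≡ 41; y = λ·(61 - 41) - 64 ≡ 63. → (41, 63)
12P: (41, 63) + (41, 4): same x and y₁ ≡ -y₂, so the sum is O.
12P = O, so the order is 12.

12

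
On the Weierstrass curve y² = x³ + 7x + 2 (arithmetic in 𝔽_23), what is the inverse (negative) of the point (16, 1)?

-(16, 1) = (16, -1 mod 23) = (16, 22).

(16, 22)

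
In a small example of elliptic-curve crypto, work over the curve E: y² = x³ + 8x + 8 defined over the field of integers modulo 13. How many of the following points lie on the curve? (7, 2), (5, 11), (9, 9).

(7, 2): 2² ≡ 4, rhs ≡ 4 → on.
(5, 11): 11² ≡ 4, rhs ≡ 4 → on.
(9, 9): 9² ≡ 3, rhs ≡ 3 → on.

3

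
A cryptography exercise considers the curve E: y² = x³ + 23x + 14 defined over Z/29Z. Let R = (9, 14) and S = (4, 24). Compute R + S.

(20, 8)

(9, 14) + (4, 24). λ = (24 - 14)/(4 - 9) ≡ 10/24 mod 29. 24⁻¹ ≡ 23 (mod 29), so λ ≡ 27.
  x = λ² - 9 - 4 = 729 - 13 ≡ 20; y = λ·(9 - 20) - 14 ≡ 8. → (20, 8)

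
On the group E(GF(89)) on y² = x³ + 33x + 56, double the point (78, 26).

(1, 88)

tangent at (78, 26): λ = (3·78² + 33)/(2·26) ≡ 40/52. 52⁻¹ ≡ 12 (mod 89), so λ ≡ 40·12 ≡ 35.
  x = λ² - 78 - 78 = 1225 - 156 ≡ 1; y = λ·(78 - 1) - 26 ≡ 88. → (1, 88)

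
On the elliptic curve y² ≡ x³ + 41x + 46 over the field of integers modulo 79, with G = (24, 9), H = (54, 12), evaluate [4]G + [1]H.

First 4G:
Repeated addition: build up to 4G.
2G: tangent at (24, 9): λ = (3·24² + 41)/(2·9) ≡ 31/18. 18⁻¹ ≡ 22 (mod 79), so λ ≡ 31·22 ≡ 50.
  x = λ² - 24 - 24 = 2500 - 48 ≡ 3; y = λ·(24 - 3) - 9 ≡ 14. → (3, 14)
3G: (3, 14) + (24, 9). λ = (9 - 14)/(24 - 3) ≡ 74/21 mod 79. 21⁻¹ ≡ 64 (mod 79), so λ ≡ 75.
  x = λ² - 3 - 24 = 5625 - 27 ≡ 68; y = λ·(3 - 68) - 14 ≡ 9. → (68, 9)
4G: (68, 9) + (24, 9). λ = (9 - 9)/(24 - 68) ≡ 0/35 mod 79. 35⁻¹ ≡ 70 (mod 79), so λ ≡ 0.
  x = λ² - 68 - 24 = 0 - 92 ≡ 66; y = λ·(68 - 66) - 9 ≡ 70. → (66, 70)
4G = (66, 70).
Finally 4G + H:
(66, 70) + (54, 12). λ = (12 - 70)/(54 - 66) ≡ 21/67 mod 79. 67⁻¹ ≡ 46 (mod 79) since 67·46 = 3082 ≡ 1, so λ ≡ 18.
  x = λ² - 66 - 54 = 324 - 120 ≡ 46; y = λ·(66 - 46) - 70 ≡ 53. → (46, 53)

(46, 53)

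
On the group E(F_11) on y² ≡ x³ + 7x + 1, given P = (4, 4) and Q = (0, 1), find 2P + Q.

First 2P:
Repeated addition: build up to 2P.
2P: tangent at (4, 4): λ = (3·4² + 7)/(2·4) ≡ 0/8. 8⁻¹ ≡ 7 (mod 11), so λ ≡ 0·7 ≡ 0.
  x = λ² - 4 - 4 = 0 - 8 ≡ 3; y = λ·(4 - 3) - 4 ≡ 7. → (3, 7)
2P = (3, 7).
Finally 2P + Q:
(3, 7) + (0, 1). λ = (1 - 7)/(0 - 3) ≡ 5/8 mod 11. 8⁻¹ ≡ 7 (mod 11) since 8·7 = 56 ≡ 1, so λ ≡ 2.
  x = λ² - 3 - 0 = 4 - 3 ≡ 1; y = λ·(3 - 1) - 7 ≡ 8. → (1, 8)

(1, 8)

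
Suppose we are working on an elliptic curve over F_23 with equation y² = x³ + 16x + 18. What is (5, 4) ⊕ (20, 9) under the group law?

(16, 0)

(5, 4) + (20, 9). λ = (9 - 4)/(20 - 5) ≡ 5/15 mod 23. 15⁻¹ ≡ 20 (mod 23), so λ ≡ 8.
  x = λ² - 5 - 20 = 64 - 25 ≡ 16; y = λ·(5 - 16) - 4 ≡ 0. → (16, 0)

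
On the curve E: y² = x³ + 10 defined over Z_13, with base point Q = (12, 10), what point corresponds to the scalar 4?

Double-and-add on 4 = (100)₂. Start with Q = (12, 10) for the leading 1-bit.
double: tangent at (12, 10): λ = (3·12² + 0)/(2·10) ≡ 3/7. 7⁻¹ ≡ 2 (mod 13), so λ ≡ 3·2 ≡ 6.
  x = λ² - 12 - 12 = 36 - 24 ≡ 12; y = λ·(12 - 12) - 10 ≡ 3. → (12, 3)
double: tangent at (12, 3): λ = (3·12² + 0)/(2·3) ≡ 3/6. 6⁻¹ ≡ 11 (mod 13) since 6·11 = 66 ≡ 1, so λ ≡ 3·11 ≡ 7.
  x = λ² - 12 - 12 = 49 - 24 ≡ 12; y = λ·(12 - 12) - 3 ≡ 10. → (12, 10)

(12, 10)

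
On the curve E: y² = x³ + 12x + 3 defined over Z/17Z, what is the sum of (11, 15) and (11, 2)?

The two points share x = 11 and their y-coordinates satisfy 15 + 2 ≡ 0 (mod 17), so they are inverses. Their sum is O.

O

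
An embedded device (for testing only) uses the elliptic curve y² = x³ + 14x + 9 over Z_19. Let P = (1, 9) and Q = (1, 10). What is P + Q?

The two points share x = 1 and their y-coordinates satisfy 9 + 10 ≡ 0 (mod 19), so they are inverses. Their sum is 𝒪.

O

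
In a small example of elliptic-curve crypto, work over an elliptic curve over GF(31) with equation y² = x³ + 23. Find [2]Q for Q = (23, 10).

tangent at (23, 10): λ = (3·23² + 0)/(2·10) ≡ 6/20. 20⁻¹ ≡ 14 (mod 31) since 20·14 = 280 ≡ 1, so λ ≡ 6·14 ≡ 22.
  x = λ² - 23 - 23 = 484 - 46 ≡ 4; y = λ·(23 - 4) - 10 ≡ 5. → (4, 5)

(4, 5)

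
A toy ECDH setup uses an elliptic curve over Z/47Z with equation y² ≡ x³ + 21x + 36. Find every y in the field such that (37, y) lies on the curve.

x³ + 21x + 36 = 51466 ≡ 1 (mod 47).
Square roots of 1 mod 47: 1 and 46 (since 1² = 1 ≡ 1).

1, 46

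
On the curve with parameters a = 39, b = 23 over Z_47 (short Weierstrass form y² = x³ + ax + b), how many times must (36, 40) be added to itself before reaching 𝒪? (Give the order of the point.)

3

2P: tangent at (36, 40): λ = (3·36² + 39)/(2·40) ≡ 26/33. 33⁻¹ ≡ 10 (mod 47) since 33·10 = 330 ≡ 1, so λ ≡ 26·10 ≡ 25.
  x = λ² - 36 - 36 = 625 - 72 ≡ 36; y = λ·(36 - 36) - 40 ≡ 7. → (36, 7)
3P: (36, 7) + (36, 40): same x and y₁ ≡ -y₂, so the sum is 𝒪.
3P = 𝒪, so the order is 3.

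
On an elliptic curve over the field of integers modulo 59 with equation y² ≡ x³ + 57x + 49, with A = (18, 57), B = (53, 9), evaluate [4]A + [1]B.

(4, 20)

First 4A:
Repeated addition: build up to 4A.
2A: tangent at (18, 57): λ = (3·18² + 57)/(2·57) ≡ 26/55. 55⁻¹ ≡ 44 (mod 59) since 55·44 = 2420 ≡ 1, so λ ≡ 26·44 ≡ 23.
  x = λ² - 18 - 18 = 529 - 36 ≡ 21; y = λ·(18 - 21) - 57 ≡ 51. → (21, 51)
3A: (21, 51) + (18, 57). λ = (57 - 51)/(18 - 21) ≡ 6/56 mod 59. 56⁻¹ ≡ 39 (mod 59) since 56·39 = 2184 ≡ 1, so λ ≡ 57.
  x = λ² - 21 - 18 = 3249 - 39 ≡ 24; y = λ·(21 - 24) - 51 ≡ 14. → (24, 14)
4A: (24, 14) + (18, 57). λ = (57 - 14)/(18 - 24) ≡ 43/53 mod 59. 53⁻¹ ≡ 49 (mod 59), so λ ≡ 42.
  x = λ² - 24 - 18 = 1764 - 42 ≡ 11; y = λ·(24 - 11) - 14 ≡ 1. → (11, 1)
4A = (11, 1).
Finally 4A + B:
(11, 1) + (53, 9). λ = (9 - 1)/(53 - 11) ≡ 8/42 mod 59. 42⁻¹ ≡ 52 (mod 59), so λ ≡ 3.
  x = λ² - 11 - 53 = 9 - 64 ≡ 4; y = λ·(11 - 4) - 1 ≡ 20. → (4, 20)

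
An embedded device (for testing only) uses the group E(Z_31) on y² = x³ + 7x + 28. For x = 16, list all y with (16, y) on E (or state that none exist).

12, 19

x³ + 7x + 28 = 4236 ≡ 20 (mod 31).
Square roots of 20 mod 31: 12 and 19 (since 12² = 144 ≡ 20).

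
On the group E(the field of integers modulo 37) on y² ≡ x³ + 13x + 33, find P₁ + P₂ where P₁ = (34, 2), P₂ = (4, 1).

(33, 19)

(34, 2) + (4, 1). λ = (1 - 2)/(4 - 34) ≡ 36/7 mod 37. 7⁻¹ ≡ 16 (mod 37), so λ ≡ 21.
  x = λ² - 34 - 4 = 441 - 38 ≡ 33; y = λ·(34 - 33) - 2 ≡ 19. → (33, 19)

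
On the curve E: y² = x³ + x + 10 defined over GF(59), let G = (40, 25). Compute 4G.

Repeated addition: build up to 4G.
2G: tangent at (40, 25): λ = (3·40² + 1)/(2·25) ≡ 22/50. 50⁻¹ ≡ 13 (mod 59) since 50·13 = 650 ≡ 1, so λ ≡ 22·13 ≡ 50.
  x = λ² - 40 - 40 = 2500 - 80 ≡ 1; y = λ·(40 - 1) - 25 ≡ 37. → (1, 37)
3G: (1, 37) + (40, 25). λ = (25 - 37)/(40 - 1) ≡ 47/39 mod 59. 39⁻¹ ≡ 56 (mod 59), so λ ≡ 36.
  x = λ² - 1 - 40 = 1296 - 41 ≡ 16; y = λ·(1 - 16) - 37 ≡ 13. → (16, 13)
4G: (16, 13) + (40, 25). λ = (25 - 13)/(40 - 16) ≡ 12/24 mod 59. 24⁻¹ ≡ 32 (mod 59) since 24·32 = 768 ≡ 1, so λ ≡ 30.
  x = λ² - 16 - 40 = 900 - 56 ≡ 18; y = λ·(16 - 18) - 13 ≡ 45. → (18, 45)

(18, 45)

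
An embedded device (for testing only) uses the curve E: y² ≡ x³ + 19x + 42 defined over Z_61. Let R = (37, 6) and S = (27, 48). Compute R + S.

(0, 46)

(37, 6) + (27, 48). λ = (48 - 6)/(27 - 37) ≡ 42/51 mod 61. 51⁻¹ ≡ 6 (mod 61), so λ ≡ 8.
  x = λ² - 37 - 27 = 64 - 64 ≡ 0; y = λ·(37 - 0) - 6 ≡ 46. → (0, 46)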